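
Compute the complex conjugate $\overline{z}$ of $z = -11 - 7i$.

If z = a + bi, then conjugate(z) = a - bi
conjugate(-11 - 7i) = -11 + 7i


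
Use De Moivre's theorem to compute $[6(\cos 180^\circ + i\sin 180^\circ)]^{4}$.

By De Moivre: z^n = r^n(cos(nθ) + i sin(nθ))
= 6^4(cos(4*180°) + i sin(4*180°))
= 1296(cos 0° + i sin 0°)
= 1296


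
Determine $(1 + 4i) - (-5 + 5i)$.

(1 - (-5)) + (4 - 5)i = 6 - i


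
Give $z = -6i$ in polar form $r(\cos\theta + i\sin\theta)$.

r = |z| = sqrt(a^2 + b^2) = sqrt((0)^2 + (-6)^2) = sqrt(0 + 36) = sqrt(36) = 6
a = 0 and b < 0, so z lies on the negative imaginary axis: θ = 270°
z = 6(cos 270° + i sin 270°)


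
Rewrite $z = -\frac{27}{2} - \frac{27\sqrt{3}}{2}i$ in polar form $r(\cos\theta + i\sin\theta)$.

r = |z| = sqrt(a^2 + b^2) = sqrt((-27/2)^2 + (-27*sqrt(3)/2)^2) = sqrt(729/4 + 2187/4) = sqrt(729) = 27
θ = arctan(b/a) = arctan(-23.3827/-13.5) (quadrant-adjusted) = 240°
z = 27(cos 240° + i sin 240°)


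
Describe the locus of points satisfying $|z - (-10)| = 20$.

|z - z0| = r describes a circle centered at z0 with radius r
Here z0 = -10 and r = 20
Locus: Circle centered at (-10, 0) with radius 20


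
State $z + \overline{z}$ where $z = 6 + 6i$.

z + conjugate(z) = (a + bi) + (a - bi) = 2a
= 2 * 6 = 12


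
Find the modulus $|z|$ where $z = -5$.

|z| = sqrt(a^2 + b^2) = sqrt((-5)^2 + 0^2) = sqrt(25) = 5


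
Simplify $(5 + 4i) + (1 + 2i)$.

(5 + 1) + (4 + 2)i = 6 + 6i


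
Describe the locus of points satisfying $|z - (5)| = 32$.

|z - z0| = r describes a circle centered at z0 with radius r
Here z0 = 5 and r = 32
Locus: Circle centered at (5, 0) with radius 32


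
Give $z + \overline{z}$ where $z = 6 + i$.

z + conjugate(z) = (a + bi) + (a - bi) = 2a
= 2 * 6 = 12


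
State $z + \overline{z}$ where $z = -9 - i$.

z + conjugate(z) = (a + bi) + (a - bi) = 2a
= 2 * (-9) = -18


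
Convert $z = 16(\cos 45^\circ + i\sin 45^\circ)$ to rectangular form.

a = r cos θ = 16 * sqrt(2)/2 = 8*sqrt(2)
b = r sin θ = 16 * sqrt(2)/2 = 8*sqrt(2)
z = 8*sqrt(2) + 8*sqrt(2)i


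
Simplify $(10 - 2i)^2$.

(a + bi)^2 = a^2 - b^2 + 2abi
= 10^2 - (-2)^2 + 2*10*(-2)i
= 96 - 40i


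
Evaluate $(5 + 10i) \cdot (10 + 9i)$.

(a1*a2 - b1*b2) + (a1*b2 + b1*a2)i
= (50 - 90) + (45 + 100)i
= -40 + 145i


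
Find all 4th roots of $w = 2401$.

|w| = 2401, arg(w) = 0°
Root modulus = 2401^(1/4) = 7
Root arguments: θ_k = (0° + 360°k)/4 for k = 0, 1, ..., 3
Roots: 7, 7i, -7, -7i


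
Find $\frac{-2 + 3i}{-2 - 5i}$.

Multiply numerator and denominator by conjugate (-2 + 5i):
= (-2 + 3i)(-2 + 5i) / ((-2)^2 + (-5)^2)
= (-11 - 16i) / 29
= -11/29 - (16/29)i


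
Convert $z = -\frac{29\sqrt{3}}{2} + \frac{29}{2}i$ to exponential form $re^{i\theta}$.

r = |z| = sqrt((-29*sqrt(3)/2)^2 + (29/2)^2) = sqrt(2523/4 + 841/4) = sqrt(841) = 29
θ = arctan(b/a) = arctan(14.5/-25.1147) (quadrant-adjusted) = 150° = 5π/6
z = 29e^(i*5π/6)


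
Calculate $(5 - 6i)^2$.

(a + bi)^2 = a^2 - b^2 + 2abi
= 5^2 - (-6)^2 + 2*5*(-6)i
= -11 - 60i


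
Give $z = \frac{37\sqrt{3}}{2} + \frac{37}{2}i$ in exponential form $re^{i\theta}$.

r = |z| = sqrt((37*sqrt(3)/2)^2 + (37/2)^2) = sqrt(4107/4 + 1369/4) = sqrt(1369) = 37
θ = arctan(b/a) = arctan(18.5/32.0429) (quadrant-adjusted) = 30° = π/6
z = 37e^(i*π/6)


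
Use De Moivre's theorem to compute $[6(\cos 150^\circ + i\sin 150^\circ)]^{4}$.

By De Moivre: z^n = r^n(cos(nθ) + i sin(nθ))
= 6^4(cos(4*150°) + i sin(4*150°))
= 1296(cos 240° + i sin 240°)
= -648 - 648*sqrt(3)i


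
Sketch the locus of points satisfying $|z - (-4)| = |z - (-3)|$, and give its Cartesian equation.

|z - z1| = |z - z2| means z is equidistant from z1 and z2,
i.e. the perpendicular bisector of the segment from (-4, 0) to (-3, 0) (midpoint (-7/2, 0)).
With z = x + yi, square both sides:
(x - (-4))^2 + (y - 0)^2 = (x - (-3))^2 + (y - 0)^2
The x^2 and y^2 terms cancel: 2x + 0y = 9 - 16 = -7
Simplify: x = -7/2
Locus: Perpendicular bisector of the segment from (-4, 0) to (-3, 0): the line x = -7/2


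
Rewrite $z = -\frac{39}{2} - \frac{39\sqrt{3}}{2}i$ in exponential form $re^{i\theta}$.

r = |z| = sqrt((-39/2)^2 + (-39*sqrt(3)/2)^2) = sqrt(1521/4 + 4563/4) = sqrt(1521) = 39
θ = arctan(b/a) = arctan(-33.775/-19.5) (quadrant-adjusted) = -120° = -2π/3
z = 39e^(-i*2π/3)


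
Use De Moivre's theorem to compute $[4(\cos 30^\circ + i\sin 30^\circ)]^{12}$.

By De Moivre: z^n = r^n(cos(nθ) + i sin(nθ))
= 4^12(cos(12*30°) + i sin(12*30°))
= 16777216(cos 0° + i sin 0°)
= 16777216


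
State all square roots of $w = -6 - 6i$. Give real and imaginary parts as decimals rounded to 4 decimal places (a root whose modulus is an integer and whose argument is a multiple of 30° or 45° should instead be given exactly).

|w| = sqrt(72) ≈ 8.485281, arg(w) = 225°
Root modulus = sqrt(72)^(1/2) ≈ 2.912951
Root arguments: θ_k = (225° + 360°k)/2 for k = 0, 1, ..., 1
Compute each root as (root modulus)(cos θ_k + i sin θ_k) using full-precision intermediates, then round to 4 decimal places.
Roots: -1.1147 + 2.6912i, 1.1147 - 2.6912i


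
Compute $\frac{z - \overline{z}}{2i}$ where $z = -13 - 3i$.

z - conjugate(z) = 2bi
(z - conjugate(z))/(2i) = 2bi/(2i) = b = -3


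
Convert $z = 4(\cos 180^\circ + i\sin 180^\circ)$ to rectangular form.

a = r cos θ = 4 * -1 = -4
b = r sin θ = 4 * 0 = 0
z = -4


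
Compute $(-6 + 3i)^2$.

(a + bi)^2 = a^2 - b^2 + 2abi
= (-6)^2 - 3^2 + 2*(-6)*3i
= 27 - 36i


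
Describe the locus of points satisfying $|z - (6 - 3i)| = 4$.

|z - z0| = r describes a circle centered at z0 with radius r
Here z0 = 6 - 3i and r = 4
Locus: Circle centered at (6, -3) with radius 4


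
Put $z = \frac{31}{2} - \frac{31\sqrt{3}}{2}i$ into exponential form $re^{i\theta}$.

r = |z| = sqrt((31/2)^2 + (-31*sqrt(3)/2)^2) = sqrt(961/4 + 2883/4) = sqrt(961) = 31
θ = arctan(b/a) = arctan(-26.8468/15.5) (quadrant-adjusted) = -60° = -π/3
z = 31e^(-i*π/3)


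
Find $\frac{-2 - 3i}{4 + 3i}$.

Multiply numerator and denominator by conjugate (4 - 3i):
= (-2 - 3i)(4 - 3i) / (4^2 + 3^2)
= (-17 - 6i) / 25
= -17/25 - (6/25)i


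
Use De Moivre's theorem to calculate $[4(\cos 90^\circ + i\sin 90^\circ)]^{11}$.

By De Moivre: z^n = r^n(cos(nθ) + i sin(nθ))
= 4^11(cos(11*90°) + i sin(11*90°))
= 4194304(cos 270° + i sin 270°)
= -4194304i


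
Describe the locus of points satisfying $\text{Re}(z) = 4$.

Re(z) = x where z = x + yi; the equation x = 4 is satisfied by all points with that x-coordinate
Locus: Vertical line x = 4


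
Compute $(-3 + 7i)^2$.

(a + bi)^2 = a^2 - b^2 + 2abi
= (-3)^2 - 7^2 + 2*(-3)*7i
= -40 - 42i


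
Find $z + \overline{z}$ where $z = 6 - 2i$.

z + conjugate(z) = (a + bi) + (a - bi) = 2a
= 2 * 6 = 12


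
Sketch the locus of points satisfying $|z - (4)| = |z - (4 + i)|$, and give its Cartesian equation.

|z - z1| = |z - z2| means z is equidistant from z1 and z2,
i.e. the perpendicular bisector of the segment from (4, 0) to (4, 1) (midpoint (4, 1/2)).
With z = x + yi, square both sides:
(x - 4)^2 + (y - 0)^2 = (x - 4)^2 + (y - 1)^2
The x^2 and y^2 terms cancel: 0x + 2y = 17 - 16 = 1
Simplify: y = 1/2
Locus: Perpendicular bisector of the segment from (4, 0) to (4, 1): the line y = 1/2


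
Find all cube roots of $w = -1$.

|w| = 1, arg(w) = 180°
Root modulus = 1^(1/3) = 1
Root arguments: θ_k = (180° + 360°k)/3 for k = 0, 1, ..., 2
Roots: 1/2 + (sqrt(3)/2)i, -1, 1/2 - (sqrt(3)/2)i


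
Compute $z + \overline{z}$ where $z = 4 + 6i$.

z + conjugate(z) = (a + bi) + (a - bi) = 2a
= 2 * 4 = 8


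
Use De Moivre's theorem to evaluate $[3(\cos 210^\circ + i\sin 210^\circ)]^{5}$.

By De Moivre: z^n = r^n(cos(nθ) + i sin(nθ))
= 3^5(cos(5*210°) + i sin(5*210°))
= 243(cos 330° + i sin 330°)
= 243*sqrt(3)/2 - (243/2)i


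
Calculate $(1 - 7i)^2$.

(a + bi)^2 = a^2 - b^2 + 2abi
= 1^2 - (-7)^2 + 2*1*(-7)i
= -48 - 14i


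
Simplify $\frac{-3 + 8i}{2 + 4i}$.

Multiply numerator and denominator by conjugate (2 - 4i):
= (-3 + 8i)(2 - 4i) / (2^2 + 4^2)
= (26 + 28i) / 20
Divide through by 2: (13 + 14i) / 10
= 13/10 + (7/5)i


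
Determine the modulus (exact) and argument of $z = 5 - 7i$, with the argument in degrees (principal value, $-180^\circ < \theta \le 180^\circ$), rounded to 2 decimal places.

|z| = sqrt(5^2 + (-7)^2) = sqrt(74)
arg(z) = arctan(b/a) = arctan(-7/5) (quadrant-adjusted) = -54.46°


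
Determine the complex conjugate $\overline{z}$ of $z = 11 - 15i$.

If z = a + bi, then conjugate(z) = a - bi
conjugate(11 - 15i) = 11 + 15i


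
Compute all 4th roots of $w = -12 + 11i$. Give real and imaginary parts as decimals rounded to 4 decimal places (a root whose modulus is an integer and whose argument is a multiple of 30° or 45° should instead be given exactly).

|w| = sqrt(265) ≈ 16.278821, arg(w) ≈ 137.489553°
Root modulus = sqrt(265)^(1/4) ≈ 2.008657
Root arguments: θ_k = (arg(w) + 360°k)/4 for k = 0, 1, ..., 3
Compute each root as (root modulus)(cos θ_k + i sin θ_k) using full-precision intermediates, then round to 4 decimal places.
Roots: 1.6579 + 1.1340i, -1.1340 + 1.6579i, -1.6579 - 1.1340i, 1.1340 - 1.6579i


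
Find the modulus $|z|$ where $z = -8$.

|z| = sqrt(a^2 + b^2) = sqrt((-8)^2 + 0^2) = sqrt(64) = 8


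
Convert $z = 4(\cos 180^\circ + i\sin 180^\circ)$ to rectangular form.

a = r cos θ = 4 * -1 = -4
b = r sin θ = 4 * 0 = 0
z = -4


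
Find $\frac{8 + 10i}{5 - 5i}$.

Multiply numerator and denominator by conjugate (5 + 5i):
= (8 + 10i)(5 + 5i) / (5^2 + (-5)^2)
= (-10 + 90i) / 50
Divide through by 10: (-1 + 9i) / 5
= -1/5 + (9/5)i


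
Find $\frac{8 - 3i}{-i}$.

Multiply numerator and denominator by conjugate (i):
= (8 - 3i)(i) / (0^2 + (-1)^2)
= (3 + 8i) / 1
= 3 + 8i


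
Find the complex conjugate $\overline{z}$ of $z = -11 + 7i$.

If z = a + bi, then conjugate(z) = a - bi
conjugate(-11 + 7i) = -11 - 7i


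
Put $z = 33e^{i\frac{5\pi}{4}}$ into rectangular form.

a = r cos θ = 33 * -sqrt(2)/2 = -33*sqrt(2)/2
b = r sin θ = 33 * -sqrt(2)/2 = -33*sqrt(2)/2
z = -33*sqrt(2)/2 - (33*sqrt(2)/2)i


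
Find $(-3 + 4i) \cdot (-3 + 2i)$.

(a1*a2 - b1*b2) + (a1*b2 + b1*a2)i
= (9 - 8) + (-6 + (-12))i
= 1 - 18i


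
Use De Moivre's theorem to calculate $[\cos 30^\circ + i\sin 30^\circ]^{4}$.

By De Moivre: z^n = r^n(cos(nθ) + i sin(nθ))
= 1^4(cos(4*30°) + i sin(4*30°))
= 1(cos 120° + i sin 120°)
= -1/2 + (sqrt(3)/2)i


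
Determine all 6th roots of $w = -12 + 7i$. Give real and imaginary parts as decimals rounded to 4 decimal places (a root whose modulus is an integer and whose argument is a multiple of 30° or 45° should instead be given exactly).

|w| = sqrt(193) ≈ 13.892444, arg(w) ≈ 149.743563°
Root modulus = sqrt(193)^(1/6) ≈ 1.550469
Root arguments: θ_k = (arg(w) + 360°k)/6 for k = 0, 1, ..., 5
Compute each root as (root modulus)(cos θ_k + i sin θ_k) using full-precision intermediates, then round to 4 decimal places.
Roots: 1.4057 + 0.6542i, 0.1363 + 1.5445i, -1.2694 + 0.8903i, -1.4057 - 0.6542i, -0.1363 - 1.5445i, 1.2694 - 0.8903i


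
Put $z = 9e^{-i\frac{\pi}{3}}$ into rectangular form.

a = r cos θ = 9 * 1/2 = 9/2
b = r sin θ = 9 * -sqrt(3)/2 = -9*sqrt(3)/2
z = 9/2 - (9*sqrt(3)/2)i


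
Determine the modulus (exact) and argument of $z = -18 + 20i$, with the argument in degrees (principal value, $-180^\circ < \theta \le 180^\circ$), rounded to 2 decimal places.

|z| = sqrt((-18)^2 + 20^2) = sqrt(724)
arg(z) = arctan(b/a) = arctan(20/-18) (quadrant-adjusted) = 131.99°


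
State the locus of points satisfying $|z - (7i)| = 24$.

|z - z0| = r describes a circle centered at z0 with radius r
Here z0 = 7i and r = 24
Locus: Circle centered at (0, 7) with radius 24


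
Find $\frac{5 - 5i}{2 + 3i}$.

Multiply numerator and denominator by conjugate (2 - 3i):
= (5 - 5i)(2 - 3i) / (2^2 + 3^2)
= (-5 - 25i) / 13
= -5/13 - (25/13)i


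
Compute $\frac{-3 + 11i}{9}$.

Divisor is real, so divide each part by 9:
= -1/3 + (11/9)i


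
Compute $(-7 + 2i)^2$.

(a + bi)^2 = a^2 - b^2 + 2abi
= (-7)^2 - 2^2 + 2*(-7)*2i
= 45 - 28i


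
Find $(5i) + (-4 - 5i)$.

(0 + (-4)) + (5 + (-5))i = -4


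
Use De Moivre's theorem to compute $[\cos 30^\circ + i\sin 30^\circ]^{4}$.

By De Moivre: z^n = r^n(cos(nθ) + i sin(nθ))
= 1^4(cos(4*30°) + i sin(4*30°))
= 1(cos 120° + i sin 120°)
= -1/2 + (sqrt(3)/2)i


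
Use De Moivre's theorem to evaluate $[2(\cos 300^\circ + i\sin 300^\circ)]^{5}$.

By De Moivre: z^n = r^n(cos(nθ) + i sin(nθ))
= 2^5(cos(5*300°) + i sin(5*300°))
= 32(cos 60° + i sin 60°)
= 16 + 16*sqrt(3)i


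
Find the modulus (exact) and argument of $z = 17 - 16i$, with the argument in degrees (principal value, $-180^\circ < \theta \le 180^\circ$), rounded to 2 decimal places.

|z| = sqrt(17^2 + (-16)^2) = sqrt(545)
arg(z) = arctan(b/a) = arctan(-16/17) (quadrant-adjusted) = -43.26°


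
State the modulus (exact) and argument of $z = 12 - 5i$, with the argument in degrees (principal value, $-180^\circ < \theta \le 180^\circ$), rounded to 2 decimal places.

|z| = sqrt(12^2 + (-5)^2) = 13
arg(z) = arctan(b/a) = arctan(-5/12) (quadrant-adjusted) = -22.62°


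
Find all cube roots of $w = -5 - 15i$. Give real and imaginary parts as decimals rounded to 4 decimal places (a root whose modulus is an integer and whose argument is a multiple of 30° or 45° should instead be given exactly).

|w| = sqrt(250) ≈ 15.811388, arg(w) ≈ 251.565051°
Root modulus = sqrt(250)^(1/3) ≈ 2.509901
Root arguments: θ_k = (arg(w) + 360°k)/3 for k = 0, 1, ..., 2
Compute each root as (root modulus)(cos θ_k + i sin θ_k) using full-precision intermediates, then round to 4 decimal places.
Roots: 0.2687 + 2.4955i, -2.2955 - 1.0151i, 2.0268 - 1.4804i


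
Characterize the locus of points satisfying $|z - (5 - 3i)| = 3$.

|z - z0| = r describes a circle centered at z0 with radius r
Here z0 = 5 - 3i and r = 3
Locus: Circle centered at (5, -3) with radius 3


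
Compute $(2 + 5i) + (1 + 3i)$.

(2 + 1) + (5 + 3)i = 3 + 8i


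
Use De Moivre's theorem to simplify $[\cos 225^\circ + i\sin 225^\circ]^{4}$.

By De Moivre: z^n = r^n(cos(nθ) + i sin(nθ))
= 1^4(cos(4*225°) + i sin(4*225°))
= 1(cos 180° + i sin 180°)
= -1


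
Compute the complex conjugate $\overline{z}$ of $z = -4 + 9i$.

If z = a + bi, then conjugate(z) = a - bi
conjugate(-4 + 9i) = -4 - 9i


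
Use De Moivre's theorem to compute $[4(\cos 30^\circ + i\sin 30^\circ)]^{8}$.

By De Moivre: z^n = r^n(cos(nθ) + i sin(nθ))
= 4^8(cos(8*30°) + i sin(8*30°))
= 65536(cos 240° + i sin 240°)
= -32768 - 32768*sqrt(3)i


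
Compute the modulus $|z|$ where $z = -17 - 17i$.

|z| = sqrt(a^2 + b^2) = sqrt((-17)^2 + (-17)^2) = sqrt(578) = sqrt(578)


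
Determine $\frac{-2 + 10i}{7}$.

Divisor is real, so divide each part by 7:
= -2/7 + (10/7)i


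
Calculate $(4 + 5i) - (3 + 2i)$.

(4 - 3) + (5 - 2)i = 1 + 3i


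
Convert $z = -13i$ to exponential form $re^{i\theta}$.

r = |z| = sqrt((0)^2 + (-13)^2) = sqrt(0 + 169) = sqrt(169) = 13
a = 0 and b < 0, so z lies on the negative imaginary axis: θ = -90° = -π/2
z = 13e^(-i*π/2)


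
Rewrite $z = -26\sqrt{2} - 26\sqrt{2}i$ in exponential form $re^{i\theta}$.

r = |z| = sqrt((-26*sqrt(2))^2 + (-26*sqrt(2))^2) = sqrt(1352 + 1352) = sqrt(2704) = 52
θ = arctan(b/a) = arctan(-36.7696/-36.7696) (quadrant-adjusted) = 225° = 5π/4
z = 52e^(i*5π/4)


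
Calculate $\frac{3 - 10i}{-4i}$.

Multiply numerator and denominator by conjugate (4i):
= (3 - 10i)(4i) / (0^2 + (-4)^2)
= (40 + 12i) / 16
Divide through by 4: (10 + 3i) / 4
= 5/2 + (3/4)i


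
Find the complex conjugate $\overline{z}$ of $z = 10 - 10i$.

If z = a + bi, then conjugate(z) = a - bi
conjugate(10 - 10i) = 10 + 10i


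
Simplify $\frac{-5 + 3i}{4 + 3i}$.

Multiply numerator and denominator by conjugate (4 - 3i):
= (-5 + 3i)(4 - 3i) / (4^2 + 3^2)
= (-11 + 27i) / 25
= -11/25 + (27/25)i


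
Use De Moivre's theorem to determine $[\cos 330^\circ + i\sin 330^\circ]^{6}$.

By De Moivre: z^n = r^n(cos(nθ) + i sin(nθ))
= 1^6(cos(6*330°) + i sin(6*330°))
= 1(cos 180° + i sin 180°)
= -1


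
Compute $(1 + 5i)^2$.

(a + bi)^2 = a^2 - b^2 + 2abi
= 1^2 - 5^2 + 2*1*5i
= -24 + 10i


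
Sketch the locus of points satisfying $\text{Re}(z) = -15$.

Re(z) = x where z = x + yi; the equation x = -15 is satisfied by all points with that x-coordinate
Locus: Vertical line x = -15


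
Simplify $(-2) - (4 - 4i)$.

(-2 - 4) + (0 - (-4))i = -6 + 4i


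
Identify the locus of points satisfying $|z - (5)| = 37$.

|z - z0| = r describes a circle centered at z0 with radius r
Here z0 = 5 and r = 37
Locus: Circle centered at (5, 0) with radius 37


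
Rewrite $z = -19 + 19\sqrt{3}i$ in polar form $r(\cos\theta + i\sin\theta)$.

r = |z| = sqrt(a^2 + b^2) = sqrt((-19)^2 + (19*sqrt(3))^2) = sqrt(361 + 1083) = sqrt(1444) = 38
θ = arctan(b/a) = arctan(32.909/-19) (quadrant-adjusted) = 120°
z = 38(cos 120° + i sin 120°)


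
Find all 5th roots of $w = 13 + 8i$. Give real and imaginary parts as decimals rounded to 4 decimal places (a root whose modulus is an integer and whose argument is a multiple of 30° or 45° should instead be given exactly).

|w| = sqrt(233) ≈ 15.264338, arg(w) ≈ 31.607502°
Root modulus = sqrt(233)^(1/5) ≈ 1.724787
Root arguments: θ_k = (arg(w) + 360°k)/5 for k = 0, 1, ..., 4
Compute each root as (root modulus)(cos θ_k + i sin θ_k) using full-precision intermediates, then round to 4 decimal places.
Roots: 1.7143 + 0.1899i, 0.3491 + 1.6891i, -1.4985 + 0.8540i, -1.2753 - 1.1613i, 0.7104 - 1.5717i


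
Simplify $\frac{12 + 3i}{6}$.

Divisor is real, so divide each part by 6:
= 2 + (1/2)i


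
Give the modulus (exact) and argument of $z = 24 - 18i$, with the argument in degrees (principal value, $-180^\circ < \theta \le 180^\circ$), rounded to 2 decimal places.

|z| = sqrt(24^2 + (-18)^2) = 30
arg(z) = arctan(b/a) = arctan(-18/24) (quadrant-adjusted) = -36.87°


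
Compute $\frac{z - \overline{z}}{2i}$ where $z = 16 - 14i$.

z - conjugate(z) = 2bi
(z - conjugate(z))/(2i) = 2bi/(2i) = b = -14


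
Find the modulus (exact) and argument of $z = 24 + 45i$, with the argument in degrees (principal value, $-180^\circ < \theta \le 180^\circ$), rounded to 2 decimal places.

|z| = sqrt(24^2 + 45^2) = 51
arg(z) = arctan(b/a) = arctan(45/24) (quadrant-adjusted) = 61.93°


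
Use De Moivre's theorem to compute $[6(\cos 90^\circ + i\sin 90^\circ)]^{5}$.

By De Moivre: z^n = r^n(cos(nθ) + i sin(nθ))
= 6^5(cos(5*90°) + i sin(5*90°))
= 7776(cos 90° + i sin 90°)
= 7776i


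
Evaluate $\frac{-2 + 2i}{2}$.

Divisor is real, so divide each part by 2:
= -1 + i


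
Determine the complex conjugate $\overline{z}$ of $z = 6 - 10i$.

If z = a + bi, then conjugate(z) = a - bi
conjugate(6 - 10i) = 6 + 10i


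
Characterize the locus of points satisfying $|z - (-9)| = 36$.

|z - z0| = r describes a circle centered at z0 with radius r
Here z0 = -9 and r = 36
Locus: Circle centered at (-9, 0) with radius 36


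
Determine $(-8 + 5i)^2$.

(a + bi)^2 = a^2 - b^2 + 2abi
= (-8)^2 - 5^2 + 2*(-8)*5i
= 39 - 80i


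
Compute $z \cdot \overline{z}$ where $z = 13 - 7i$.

z * conjugate(z) = |z|^2 = a^2 + b^2
= 13^2 + (-7)^2 = 218


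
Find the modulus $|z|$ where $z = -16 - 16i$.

|z| = sqrt(a^2 + b^2) = sqrt((-16)^2 + (-16)^2) = sqrt(512) = sqrt(512)


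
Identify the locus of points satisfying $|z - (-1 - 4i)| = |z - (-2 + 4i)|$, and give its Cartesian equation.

|z - z1| = |z - z2| means z is equidistant from z1 and z2,
i.e. the perpendicular bisector of the segment from (-1, -4) to (-2, 4) (midpoint (-3/2, 0)).
With z = x + yi, square both sides:
(x - (-1))^2 + (y - (-4))^2 = (x - (-2))^2 + (y - 4)^2
The x^2 and y^2 terms cancel: -2x + 16y = 20 - 17 = 3
Simplify: 2x - 16y = -3
Locus: Perpendicular bisector of the segment from (-1, -4) to (-2, 4): the line 2x - 16y = -3


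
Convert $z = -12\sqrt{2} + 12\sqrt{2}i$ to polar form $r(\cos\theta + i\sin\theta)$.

r = |z| = sqrt(a^2 + b^2) = sqrt((-12*sqrt(2))^2 + (12*sqrt(2))^2) = sqrt(288 + 288) = sqrt(576) = 24
θ = arctan(b/a) = arctan(16.9706/-16.9706) (quadrant-adjusted) = 135°
z = 24(cos 135° + i sin 135°)


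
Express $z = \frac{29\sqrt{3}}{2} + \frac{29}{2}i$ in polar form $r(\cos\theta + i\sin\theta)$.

r = |z| = sqrt(a^2 + b^2) = sqrt((29*sqrt(3)/2)^2 + (29/2)^2) = sqrt(2523/4 + 841/4) = sqrt(841) = 29
θ = arctan(b/a) = arctan(14.5/25.1147) (quadrant-adjusted) = 30°
z = 29(cos 30° + i sin 30°)


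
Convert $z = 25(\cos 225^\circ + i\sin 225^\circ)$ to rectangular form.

a = r cos θ = 25 * -sqrt(2)/2 = -25*sqrt(2)/2
b = r sin θ = 25 * -sqrt(2)/2 = -25*sqrt(2)/2
z = -25*sqrt(2)/2 - (25*sqrt(2)/2)i


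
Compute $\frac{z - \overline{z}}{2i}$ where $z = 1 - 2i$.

z - conjugate(z) = 2bi
(z - conjugate(z))/(2i) = 2bi/(2i) = b = -2


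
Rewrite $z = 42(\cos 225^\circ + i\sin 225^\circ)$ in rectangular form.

a = r cos θ = 42 * -sqrt(2)/2 = -21*sqrt(2)
b = r sin θ = 42 * -sqrt(2)/2 = -21*sqrt(2)
z = -21*sqrt(2) - 21*sqrt(2)i


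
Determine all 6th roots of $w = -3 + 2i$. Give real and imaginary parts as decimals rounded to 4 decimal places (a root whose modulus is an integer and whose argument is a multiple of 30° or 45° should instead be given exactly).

|w| = sqrt(13) ≈ 3.605551, arg(w) ≈ 146.309932°
Root modulus = sqrt(13)^(1/6) ≈ 1.238308
Root arguments: θ_k = (arg(w) + 360°k)/6 for k = 0, 1, ..., 5
Compute each root as (root modulus)(cos θ_k + i sin θ_k) using full-precision intermediates, then round to 4 decimal places.
Roots: 1.1278 + 0.5113i, 0.1212 + 1.2324i, -1.0067 + 0.7211i, -1.1278 - 0.5113i, -0.1212 - 1.2324i, 1.0067 - 0.7211i


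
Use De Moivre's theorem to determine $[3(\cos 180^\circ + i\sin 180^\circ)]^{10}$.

By De Moivre: z^n = r^n(cos(nθ) + i sin(nθ))
= 3^10(cos(10*180°) + i sin(10*180°))
= 59049(cos 0° + i sin 0°)
= 59049


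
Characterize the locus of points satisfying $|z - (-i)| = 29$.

|z - z0| = r describes a circle centered at z0 with radius r
Here z0 = -i and r = 29
Locus: Circle centered at (0, -1) with radius 29


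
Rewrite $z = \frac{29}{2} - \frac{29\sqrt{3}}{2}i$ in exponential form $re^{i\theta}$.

r = |z| = sqrt((29/2)^2 + (-29*sqrt(3)/2)^2) = sqrt(841/4 + 2523/4) = sqrt(841) = 29
θ = arctan(b/a) = arctan(-25.1147/14.5) (quadrant-adjusted) = -60° = -π/3
z = 29e^(-i*π/3)


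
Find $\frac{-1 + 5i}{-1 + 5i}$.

Multiply numerator and denominator by conjugate (-1 - 5i):
= (-1 + 5i)(-1 - 5i) / ((-1)^2 + 5^2)
= (26) / 26
= 1


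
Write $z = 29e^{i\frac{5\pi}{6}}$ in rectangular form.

a = r cos θ = 29 * -sqrt(3)/2 = -29*sqrt(3)/2
b = r sin θ = 29 * 1/2 = 29/2
z = -29*sqrt(3)/2 + (29/2)i


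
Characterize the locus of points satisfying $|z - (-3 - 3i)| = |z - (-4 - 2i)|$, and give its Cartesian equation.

|z - z1| = |z - z2| means z is equidistant from z1 and z2,
i.e. the perpendicular bisector of the segment from (-3, -3) to (-4, -2) (midpoint (-7/2, -5/2)).
With z = x + yi, square both sides:
(x - (-3))^2 + (y - (-3))^2 = (x - (-4))^2 + (y - (-2))^2
The x^2 and y^2 terms cancel: -2x + 2y = 20 - 18 = 2
Simplify: x - y = -1
Locus: Perpendicular bisector of the segment from (-3, -3) to (-4, -2): the line x - y = -1


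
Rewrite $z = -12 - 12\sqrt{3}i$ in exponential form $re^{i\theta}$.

r = |z| = sqrt((-12)^2 + (-12*sqrt(3))^2) = sqrt(144 + 432) = sqrt(576) = 24
θ = arctan(b/a) = arctan(-20.7846/-12) (quadrant-adjusted) = -120° = -2π/3
z = 24e^(-i*2π/3)


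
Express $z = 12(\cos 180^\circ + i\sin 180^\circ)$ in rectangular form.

a = r cos θ = 12 * -1 = -12
b = r sin θ = 12 * 0 = 0
z = -12


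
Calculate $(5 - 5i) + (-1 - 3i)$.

(5 + (-1)) + (-5 + (-3))i = 4 - 8i


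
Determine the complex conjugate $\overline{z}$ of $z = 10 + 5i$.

If z = a + bi, then conjugate(z) = a - bi
conjugate(10 + 5i) = 10 - 5i


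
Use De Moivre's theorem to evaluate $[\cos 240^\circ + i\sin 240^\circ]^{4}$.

By De Moivre: z^n = r^n(cos(nθ) + i sin(nθ))
= 1^4(cos(4*240°) + i sin(4*240°))
= 1(cos 240° + i sin 240°)
= -1/2 - (sqrt(3)/2)i


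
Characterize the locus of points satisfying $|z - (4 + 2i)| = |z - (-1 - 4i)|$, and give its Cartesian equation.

|z - z1| = |z - z2| means z is equidistant from z1 and z2,
i.e. the perpendicular bisector of the segment from (4, 2) to (-1, -4) (midpoint (3/2, -1)).
With z = x + yi, square both sides:
(x - 4)^2 + (y - 2)^2 = (x - (-1))^2 + (y - (-4))^2
The x^2 and y^2 terms cancel: -10x + (-12)y = 17 - 20 = -3
Simplify: 10x + 12y = 3
Locus: Perpendicular bisector of the segment from (4, 2) to (-1, -4): the line 10x + 12y = 3


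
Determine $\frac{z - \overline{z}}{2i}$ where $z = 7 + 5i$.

z - conjugate(z) = 2bi
(z - conjugate(z))/(2i) = 2bi/(2i) = b = 5


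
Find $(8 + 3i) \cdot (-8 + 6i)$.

(a1*a2 - b1*b2) + (a1*b2 + b1*a2)i
= (-64 - 18) + (48 + (-24))i
= -82 + 24i


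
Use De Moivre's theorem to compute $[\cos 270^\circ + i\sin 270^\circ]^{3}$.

By De Moivre: z^n = r^n(cos(nθ) + i sin(nθ))
= 1^3(cos(3*270°) + i sin(3*270°))
= 1(cos 90° + i sin 90°)
= i


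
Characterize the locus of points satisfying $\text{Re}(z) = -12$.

Re(z) = x where z = x + yi; the equation x = -12 is satisfied by all points with that x-coordinate
Locus: Vertical line x = -12


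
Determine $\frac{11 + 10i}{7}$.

Divisor is real, so divide each part by 7:
= 11/7 + (10/7)i


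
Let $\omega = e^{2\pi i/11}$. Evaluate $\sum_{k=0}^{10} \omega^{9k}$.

Let ζ = ω^9 = e^(2πi·9/11). Since 11 ∤ 9, ζ ≠ 1.
Sum = Σ_{k=0}^{10} ζ^k = (ζ^11 - 1)/(ζ - 1) = (ω^{9·11} - 1)/(ζ - 1) = (1 - 1)/(ζ - 1) = 0


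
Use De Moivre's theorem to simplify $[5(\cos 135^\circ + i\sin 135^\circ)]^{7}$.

By De Moivre: z^n = r^n(cos(nθ) + i sin(nθ))
= 5^7(cos(7*135°) + i sin(7*135°))
= 78125(cos 225° + i sin 225°)
= -78125*sqrt(2)/2 - (78125*sqrt(2)/2)i


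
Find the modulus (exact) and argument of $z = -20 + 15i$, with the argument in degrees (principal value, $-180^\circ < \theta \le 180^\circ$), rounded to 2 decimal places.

|z| = sqrt((-20)^2 + 15^2) = 25
arg(z) = arctan(b/a) = arctan(15/-20) (quadrant-adjusted) = 143.13°


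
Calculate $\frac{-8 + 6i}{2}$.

Divisor is real, so divide each part by 2:
= -4 + 3i


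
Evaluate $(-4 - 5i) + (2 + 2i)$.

(-4 + 2) + (-5 + 2)i = -2 - 3i


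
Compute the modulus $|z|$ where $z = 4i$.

|z| = sqrt(a^2 + b^2) = sqrt(0^2 + 4^2) = sqrt(16) = 4


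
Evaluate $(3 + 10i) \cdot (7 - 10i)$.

(a1*a2 - b1*b2) + (a1*b2 + b1*a2)i
= (21 - (-100)) + (-30 + 70)i
= 121 + 40i


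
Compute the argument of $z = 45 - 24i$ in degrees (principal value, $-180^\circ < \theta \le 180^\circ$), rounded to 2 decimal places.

θ = arctan(b/a) = arctan(-24/45) (quadrant-adjusted) = -28.07°


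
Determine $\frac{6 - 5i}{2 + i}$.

Multiply numerator and denominator by conjugate (2 - i):
= (6 - 5i)(2 - i) / (2^2 + 1^2)
= (7 - 16i) / 5
= 7/5 - (16/5)i


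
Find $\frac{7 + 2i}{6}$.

Divisor is real, so divide each part by 6:
= 7/6 + (1/3)i


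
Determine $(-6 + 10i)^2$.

(a + bi)^2 = a^2 - b^2 + 2abi
= (-6)^2 - 10^2 + 2*(-6)*10i
= -64 - 120i


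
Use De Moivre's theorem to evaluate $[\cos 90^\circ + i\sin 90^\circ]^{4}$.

By De Moivre: z^n = r^n(cos(nθ) + i sin(nθ))
= 1^4(cos(4*90°) + i sin(4*90°))
= 1(cos 0° + i sin 0°)
= 1


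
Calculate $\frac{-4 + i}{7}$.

Divisor is real, so divide each part by 7:
= -4/7 + (1/7)i


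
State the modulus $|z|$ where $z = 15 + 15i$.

|z| = sqrt(a^2 + b^2) = sqrt(15^2 + 15^2) = sqrt(450) = sqrt(450)


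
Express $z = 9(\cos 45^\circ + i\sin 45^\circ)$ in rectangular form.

a = r cos θ = 9 * sqrt(2)/2 = 9*sqrt(2)/2
b = r sin θ = 9 * sqrt(2)/2 = 9*sqrt(2)/2
z = 9*sqrt(2)/2 + (9*sqrt(2)/2)i


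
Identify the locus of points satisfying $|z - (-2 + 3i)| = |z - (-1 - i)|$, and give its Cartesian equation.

|z - z1| = |z - z2| means z is equidistant from z1 and z2,
i.e. the perpendicular bisector of the segment from (-2, 3) to (-1, -1) (midpoint (-3/2, 1)).
With z = x + yi, square both sides:
(x - (-2))^2 + (y - 3)^2 = (x - (-1))^2 + (y - (-1))^2
The x^2 and y^2 terms cancel: 2x + (-8)y = 2 - 13 = -11
Simplify: 2x - 8y = -11
Locus: Perpendicular bisector of the segment from (-2, 3) to (-1, -1): the line 2x - 8y = -11


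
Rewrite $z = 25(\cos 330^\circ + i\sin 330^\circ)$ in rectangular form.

a = r cos θ = 25 * sqrt(3)/2 = 25*sqrt(3)/2
b = r sin θ = 25 * -1/2 = -25/2
z = 25*sqrt(3)/2 - (25/2)i


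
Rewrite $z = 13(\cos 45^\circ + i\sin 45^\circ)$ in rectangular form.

a = r cos θ = 13 * sqrt(2)/2 = 13*sqrt(2)/2
b = r sin θ = 13 * sqrt(2)/2 = 13*sqrt(2)/2
z = 13*sqrt(2)/2 + (13*sqrt(2)/2)i


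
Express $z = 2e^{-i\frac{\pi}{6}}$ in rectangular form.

a = r cos θ = 2 * sqrt(3)/2 = sqrt(3)
b = r sin θ = 2 * -1/2 = -1
z = sqrt(3) - i


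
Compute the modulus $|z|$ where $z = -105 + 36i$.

|z| = sqrt(a^2 + b^2) = sqrt((-105)^2 + 36^2) = sqrt(12321) = 111


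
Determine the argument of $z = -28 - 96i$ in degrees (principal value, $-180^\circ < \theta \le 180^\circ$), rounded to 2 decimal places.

θ = arctan(b/a) = arctan(-96/-28) (quadrant-adjusted) = -106.26°


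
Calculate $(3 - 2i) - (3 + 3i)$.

(3 - 3) + (-2 - 3)i = -5i


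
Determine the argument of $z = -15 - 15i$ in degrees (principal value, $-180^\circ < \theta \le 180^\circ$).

θ = arctan(b/a) = arctan(-15/-15) (quadrant-adjusted) = -135°


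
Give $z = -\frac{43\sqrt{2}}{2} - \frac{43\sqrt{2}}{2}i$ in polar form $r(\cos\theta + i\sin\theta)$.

r = |z| = sqrt(a^2 + b^2) = sqrt((-43*sqrt(2)/2)^2 + (-43*sqrt(2)/2)^2) = sqrt(1849/2 + 1849/2) = sqrt(1849) = 43
θ = arctan(b/a) = arctan(-30.4056/-30.4056) (quadrant-adjusted) = 225°
z = 43(cos 225° + i sin 225°)


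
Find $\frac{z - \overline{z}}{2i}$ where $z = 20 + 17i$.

z - conjugate(z) = 2bi
(z - conjugate(z))/(2i) = 2bi/(2i) = b = 17


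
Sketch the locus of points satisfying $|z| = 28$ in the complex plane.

|z| = 28 means sqrt(x^2 + y^2) = 28
This is a circle of radius 28 centered at the origin


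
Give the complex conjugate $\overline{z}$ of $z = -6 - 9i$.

If z = a + bi, then conjugate(z) = a - bi
conjugate(-6 - 9i) = -6 + 9i


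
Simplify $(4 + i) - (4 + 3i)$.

(4 - 4) + (1 - 3)i = -2i


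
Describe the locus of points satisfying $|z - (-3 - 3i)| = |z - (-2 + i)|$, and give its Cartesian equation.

|z - z1| = |z - z2| means z is equidistant from z1 and z2,
i.e. the perpendicular bisector of the segment from (-3, -3) to (-2, 1) (midpoint (-5/2, -1)).
With z = x + yi, square both sides:
(x - (-3))^2 + (y - (-3))^2 = (x - (-2))^2 + (y - 1)^2
The x^2 and y^2 terms cancel: 2x + 8y = 5 - 18 = -13
Simplify: 2x + 8y = -13
Locus: Perpendicular bisector of the segment from (-3, -3) to (-2, 1): the line 2x + 8y = -13


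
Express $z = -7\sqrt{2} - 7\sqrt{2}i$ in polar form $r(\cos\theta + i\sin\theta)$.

r = |z| = sqrt(a^2 + b^2) = sqrt((-7*sqrt(2))^2 + (-7*sqrt(2))^2) = sqrt(98 + 98) = sqrt(196) = 14
θ = arctan(b/a) = arctan(-9.8995/-9.8995) (quadrant-adjusted) = 225°
z = 14(cos 225° + i sin 225°)


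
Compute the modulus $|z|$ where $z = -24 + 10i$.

|z| = sqrt(a^2 + b^2) = sqrt((-24)^2 + 10^2) = sqrt(676) = 26


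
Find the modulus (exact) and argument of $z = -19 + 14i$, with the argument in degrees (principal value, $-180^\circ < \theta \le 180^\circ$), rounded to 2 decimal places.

|z| = sqrt((-19)^2 + 14^2) = sqrt(557)
arg(z) = arctan(b/a) = arctan(14/-19) (quadrant-adjusted) = 143.62°


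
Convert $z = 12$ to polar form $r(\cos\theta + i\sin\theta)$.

r = |z| = sqrt(a^2 + b^2) = sqrt((12)^2 + (0)^2) = sqrt(144 + 0) = sqrt(144) = 12
b = 0 and a > 0, so z lies on the positive real axis: θ = 0°
z = 12(cos 0° + i sin 0°)


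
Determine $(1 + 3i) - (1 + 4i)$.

(1 - 1) + (3 - 4)i = -i


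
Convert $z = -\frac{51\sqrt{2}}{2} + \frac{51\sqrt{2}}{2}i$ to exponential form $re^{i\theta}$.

r = |z| = sqrt((-51*sqrt(2)/2)^2 + (51*sqrt(2)/2)^2) = sqrt(2601/2 + 2601/2) = sqrt(2601) = 51
θ = arctan(b/a) = arctan(36.0624/-36.0624) (quadrant-adjusted) = 135° = 3π/4
z = 51e^(i*3π/4)


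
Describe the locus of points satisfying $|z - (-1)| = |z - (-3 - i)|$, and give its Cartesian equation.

|z - z1| = |z - z2| means z is equidistant from z1 and z2,
i.e. the perpendicular bisector of the segment from (-1, 0) to (-3, -1) (midpoint (-2, -1/2)).
With z = x + yi, square both sides:
(x - (-1))^2 + (y - 0)^2 = (x - (-3))^2 + (y - (-1))^2
The x^2 and y^2 terms cancel: -4x + (-2)y = 10 - 1 = 9
Simplify: 4x + 2y = -9
Locus: Perpendicular bisector of the segment from (-1, 0) to (-3, -1): the line 4x + 2y = -9


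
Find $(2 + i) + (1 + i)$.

(2 + 1) + (1 + 1)i = 3 + 2i


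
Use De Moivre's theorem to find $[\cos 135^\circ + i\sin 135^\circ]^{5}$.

By De Moivre: z^n = r^n(cos(nθ) + i sin(nθ))
= 1^5(cos(5*135°) + i sin(5*135°))
= 1(cos 315° + i sin 315°)
= sqrt(2)/2 - (sqrt(2)/2)i


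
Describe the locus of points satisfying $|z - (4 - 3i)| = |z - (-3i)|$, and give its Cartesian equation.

|z - z1| = |z - z2| means z is equidistant from z1 and z2,
i.e. the perpendicular bisector of the segment from (4, -3) to (0, -3) (midpoint (2, -3)).
With z = x + yi, square both sides:
(x - 4)^2 + (y - (-3))^2 = (x - 0)^2 + (y - (-3))^2
The x^2 and y^2 terms cancel: -8x + 0y = 9 - 25 = -16
Simplify: x = 2
Locus: Perpendicular bisector of the segment from (4, -3) to (0, -3): the line x = 2


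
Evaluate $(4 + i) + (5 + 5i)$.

(4 + 5) + (1 + 5)i = 9 + 6i


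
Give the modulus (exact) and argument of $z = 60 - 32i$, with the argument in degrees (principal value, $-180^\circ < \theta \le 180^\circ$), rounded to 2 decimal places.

|z| = sqrt(60^2 + (-32)^2) = 68
arg(z) = arctan(b/a) = arctan(-32/60) (quadrant-adjusted) = -28.07°


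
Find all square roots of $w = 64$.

|w| = 64, arg(w) = 0°
Root modulus = 64^(1/2) = 8
Root arguments: θ_k = (0° + 360°k)/2 for k = 0, 1, ..., 1
Roots: 8, -8


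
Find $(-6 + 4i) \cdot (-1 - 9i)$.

(a1*a2 - b1*b2) + (a1*b2 + b1*a2)i
= (6 - (-36)) + (54 + (-4))i
= 42 + 50i


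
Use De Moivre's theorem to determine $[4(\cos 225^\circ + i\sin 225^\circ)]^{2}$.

By De Moivre: z^n = r^n(cos(nθ) + i sin(nθ))
= 4^2(cos(2*225°) + i sin(2*225°))
= 16(cos 90° + i sin 90°)
= 16i


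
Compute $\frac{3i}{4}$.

Divisor is real, so divide each part by 4:
= 0 + (3/4)i


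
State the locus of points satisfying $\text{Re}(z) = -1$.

Re(z) = x where z = x + yi; the equation x = -1 is satisfied by all points with that x-coordinate
Locus: Vertical line x = -1


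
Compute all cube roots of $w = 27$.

|w| = 27, arg(w) = 0°
Root modulus = 27^(1/3) = 3
Root arguments: θ_k = (0° + 360°k)/3 for k = 0, 1, ..., 2
Roots: 3, -3/2 + (3*sqrt(3)/2)i, -3/2 - (3*sqrt(3)/2)i


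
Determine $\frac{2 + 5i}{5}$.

Divisor is real, so divide each part by 5:
= 2/5 + i


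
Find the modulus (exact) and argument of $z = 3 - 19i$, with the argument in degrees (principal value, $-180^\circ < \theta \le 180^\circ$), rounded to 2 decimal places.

|z| = sqrt(3^2 + (-19)^2) = sqrt(370)
arg(z) = arctan(b/a) = arctan(-19/3) (quadrant-adjusted) = -81.03°


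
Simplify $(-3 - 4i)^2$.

(a + bi)^2 = a^2 - b^2 + 2abi
= (-3)^2 - (-4)^2 + 2*(-3)*(-4)i
= -7 + 24i


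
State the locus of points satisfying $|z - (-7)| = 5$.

|z - z0| = r describes a circle centered at z0 with radius r
Here z0 = -7 and r = 5
Locus: Circle centered at (-7, 0) with radius 5


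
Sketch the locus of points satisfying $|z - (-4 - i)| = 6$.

|z - z0| = r describes a circle centered at z0 with radius r
Here z0 = -4 - i and r = 6
Locus: Circle centered at (-4, -1) with radius 6


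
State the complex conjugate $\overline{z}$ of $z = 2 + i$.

If z = a + bi, then conjugate(z) = a - bi
conjugate(2 + i) = 2 - i


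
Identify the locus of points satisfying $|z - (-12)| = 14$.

|z - z0| = r describes a circle centered at z0 with radius r
Here z0 = -12 and r = 14
Locus: Circle centered at (-12, 0) with radius 14


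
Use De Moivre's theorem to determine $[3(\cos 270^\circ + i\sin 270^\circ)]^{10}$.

By De Moivre: z^n = r^n(cos(nθ) + i sin(nθ))
= 3^10(cos(10*270°) + i sin(10*270°))
= 59049(cos 180° + i sin 180°)
= -59049


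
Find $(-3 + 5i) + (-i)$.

(-3 + 0) + (5 + (-1))i = -3 + 4i


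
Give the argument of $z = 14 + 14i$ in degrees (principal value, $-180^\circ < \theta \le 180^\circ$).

θ = arctan(b/a) = arctan(14/14) (quadrant-adjusted) = 45°


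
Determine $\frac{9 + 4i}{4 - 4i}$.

Multiply numerator and denominator by conjugate (4 + 4i):
= (9 + 4i)(4 + 4i) / (4^2 + (-4)^2)
= (20 + 52i) / 32
Divide through by 4: (5 + 13i) / 8
= 5/8 + (13/8)i


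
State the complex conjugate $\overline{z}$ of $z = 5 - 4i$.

If z = a + bi, then conjugate(z) = a - bi
conjugate(5 - 4i) = 5 + 4i


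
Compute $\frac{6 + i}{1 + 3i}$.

Multiply numerator and denominator by conjugate (1 - 3i):
= (6 + i)(1 - 3i) / (1^2 + 3^2)
= (9 - 17i) / 10
= 9/10 - (17/10)i


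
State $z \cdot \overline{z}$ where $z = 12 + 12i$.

z * conjugate(z) = |z|^2 = a^2 + b^2
= 12^2 + 12^2 = 288


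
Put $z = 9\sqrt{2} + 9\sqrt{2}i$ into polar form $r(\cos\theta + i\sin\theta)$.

r = |z| = sqrt(a^2 + b^2) = sqrt((9*sqrt(2))^2 + (9*sqrt(2))^2) = sqrt(162 + 162) = sqrt(324) = 18
θ = arctan(b/a) = arctan(12.7279/12.7279) (quadrant-adjusted) = 45°
z = 18(cos 45° + i sin 45°)


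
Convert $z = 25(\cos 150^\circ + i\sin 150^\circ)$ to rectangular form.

a = r cos θ = 25 * -sqrt(3)/2 = -25*sqrt(3)/2
b = r sin θ = 25 * 1/2 = 25/2
z = -25*sqrt(3)/2 + (25/2)i


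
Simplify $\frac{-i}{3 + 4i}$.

Multiply numerator and denominator by conjugate (3 - 4i):
= (-i)(3 - 4i) / (3^2 + 4^2)
= (-4 - 3i) / 25
= -4/25 - (3/25)i


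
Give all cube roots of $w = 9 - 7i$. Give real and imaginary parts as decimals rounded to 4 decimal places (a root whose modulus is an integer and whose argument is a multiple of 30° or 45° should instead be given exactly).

|w| = sqrt(130) ≈ 11.401754, arg(w) ≈ 322.125016°
Root modulus = sqrt(130)^(1/3) ≈ 2.250733
Root arguments: θ_k = (arg(w) + 360°k)/3 for k = 0, 1, ..., 2
Compute each root as (root modulus)(cos θ_k + i sin θ_k) using full-precision intermediates, then round to 4 decimal places.
Roots: -0.6721 + 2.1480i, -1.5242 - 1.6561i, 2.1963 - 0.4919i


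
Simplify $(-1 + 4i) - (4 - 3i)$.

(-1 - 4) + (4 - (-3))i = -5 + 7i


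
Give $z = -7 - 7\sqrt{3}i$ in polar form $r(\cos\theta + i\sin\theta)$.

r = |z| = sqrt(a^2 + b^2) = sqrt((-7)^2 + (-7*sqrt(3))^2) = sqrt(49 + 147) = sqrt(196) = 14
θ = arctan(b/a) = arctan(-12.1244/-7) (quadrant-adjusted) = 240°
z = 14(cos 240° + i sin 240°)


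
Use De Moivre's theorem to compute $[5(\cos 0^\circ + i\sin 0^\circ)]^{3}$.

By De Moivre: z^n = r^n(cos(nθ) + i sin(nθ))
= 5^3(cos(3*0°) + i sin(3*0°))
= 125(cos 0° + i sin 0°)
= 125


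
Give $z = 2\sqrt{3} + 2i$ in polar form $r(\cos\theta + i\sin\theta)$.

r = |z| = sqrt(a^2 + b^2) = sqrt((2*sqrt(3))^2 + (2)^2) = sqrt(12 + 4) = sqrt(16) = 4
θ = arctan(b/a) = arctan(2/3.4641) (quadrant-adjusted) = 30°
z = 4(cos 30° + i sin 30°)
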